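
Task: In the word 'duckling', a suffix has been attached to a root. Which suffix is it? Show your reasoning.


The word 'duckling' = 'duck' (root) + '-ling' (suffix). The suffix is '-ling'.

ling


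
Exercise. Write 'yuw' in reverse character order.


Reverse 'yuw' character by character: 'wuy'.

wuy


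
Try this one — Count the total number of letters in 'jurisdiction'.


Spell out 'jurisdiction' and number each letter: j(1), u(2), r(3), i(4), s(5), d(6), i(7), c(8), t(9), i(10), o(11), n(12). Total: 12 letters.

12


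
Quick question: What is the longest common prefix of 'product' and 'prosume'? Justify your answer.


Compare from the start: 3 characters match: 'pro'. Mismatch at position 4: 'd' vs 's'.

pro


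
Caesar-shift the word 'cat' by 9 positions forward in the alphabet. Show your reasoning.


Shift each letter by 9: c -> l, a -> j, t -> c. Result: 'ljc'.

ljc


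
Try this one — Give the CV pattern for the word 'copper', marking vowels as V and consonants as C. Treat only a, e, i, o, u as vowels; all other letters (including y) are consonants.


Letter mapping: c = C, o = V, p = C, p = C, e = V, r = C.

CVCCVC


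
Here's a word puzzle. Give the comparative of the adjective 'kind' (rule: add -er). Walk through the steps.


Apply comparative formation (add -er): 'kind' -> 'kinder'.

kinder


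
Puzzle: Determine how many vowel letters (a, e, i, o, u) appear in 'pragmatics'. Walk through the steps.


Vowels in 'pragmatics': a, a, i = 3 vowels.

3


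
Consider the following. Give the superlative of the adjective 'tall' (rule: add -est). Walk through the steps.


Apply superlative formation (add -est): 'tall' -> 'tallest'.

tallest


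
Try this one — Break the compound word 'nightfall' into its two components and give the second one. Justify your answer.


Split 'nightfall' into 'night' + 'fall'. The second part is 'fall'.

fall


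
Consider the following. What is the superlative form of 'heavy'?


Apply superlative formation (consonant + y: change y to i, add -est): 'heavy' -> 'heaviest'.

heaviest


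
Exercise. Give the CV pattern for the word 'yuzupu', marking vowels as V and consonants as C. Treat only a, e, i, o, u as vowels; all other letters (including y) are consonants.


Letter mapping: y = C, u = V, z = C, u = V, p = C, u = V.

CVCVCV


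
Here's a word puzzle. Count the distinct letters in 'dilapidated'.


Unique letters in 'dilapidated': {a, d, e, i, l, p, t} = 7 distinct letters.

7


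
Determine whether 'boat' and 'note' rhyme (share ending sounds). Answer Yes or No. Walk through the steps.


Rime (stressed vowel + following sounds) of 'boat': -oat = /oʊt/
Rime of 'note': -ote = /oʊt/
/oʊt/ and /oʊt/ are the same ending sound, so the words rhyme.

Yes


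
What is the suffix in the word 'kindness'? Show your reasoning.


The word 'kindness' = 'kind' (root) + '-ness' (suffix). The suffix is '-ness'.

ness


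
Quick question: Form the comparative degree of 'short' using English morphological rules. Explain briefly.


Apply comparative formation (add -er): 'short' -> 'shorter'.

shorter


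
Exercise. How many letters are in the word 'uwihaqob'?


Spell out 'uwihaqob' and number each letter: u(1), w(2), i(3), h(4), a(5), q(6), o(7), b(8). Total: 8 letters.

8


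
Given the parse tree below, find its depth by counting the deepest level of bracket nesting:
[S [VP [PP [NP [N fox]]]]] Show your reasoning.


Count bracket nesting levels:
'[' at pos 0: depth = 1
'[' at pos 3: depth = 2
'[' at pos 7: depth = 3
'[' at pos 11: depth = 4
'[' at pos 15: depth = 5
Maximum depth reached: 5

5


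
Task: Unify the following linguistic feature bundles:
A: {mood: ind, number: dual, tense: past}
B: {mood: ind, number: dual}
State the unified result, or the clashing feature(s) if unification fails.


Compare features:
mood: A=ind vs B=ind -> unified: ind
number: A=dual vs B=dual -> unified: dual
tense: A=past vs B=_ -> unified: past
No clashes found.

Unified: {mood: ind, number: dual, tense: past}


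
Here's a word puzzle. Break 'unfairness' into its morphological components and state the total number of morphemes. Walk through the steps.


Step 1: Identify prefix: 'un' (meaning: not/reverse)
Step 2: Identify root: 'fair'
Step 3: Identify suffix(es): 'ness'
Decomposition: un- (prefix: not/reverse) + fair (root) + -ness (suffix: state of)
Total morphemes: 3

3 morphemes (un- (prefix: not/reverse) + fair (root) + -ness (suffix: state of))


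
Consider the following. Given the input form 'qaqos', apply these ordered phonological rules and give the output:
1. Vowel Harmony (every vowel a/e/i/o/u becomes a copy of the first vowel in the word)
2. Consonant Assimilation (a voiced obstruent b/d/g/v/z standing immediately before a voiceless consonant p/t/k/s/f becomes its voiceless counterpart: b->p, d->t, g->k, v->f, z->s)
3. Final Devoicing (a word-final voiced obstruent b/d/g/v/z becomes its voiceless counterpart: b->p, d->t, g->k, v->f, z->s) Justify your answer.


Starting form: 'qaqos'
Rule 1: Vowel Harmony: all vowels become 'a' (matching first vowel). 'qaqos' -> 'qaqas'
Rule 2: Consonant Assimilation: no voiced obstruent (b/d/g/v/z) stands immediately before a voiceless consonant (p/t/k/s/f). No change.
Rule 3: Final Devoicing: final consonant 's' is not one of the voiced obstruents b/d/g/v/z. No change.
Final form: 'qaqas'

qaqas


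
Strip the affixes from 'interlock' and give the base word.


Remove prefix 'inter' from 'interlock' to get root 'lock'.

lock


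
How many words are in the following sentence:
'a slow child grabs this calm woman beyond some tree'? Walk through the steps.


Split into words: a | slow | child | grabs | this | calm | woman | beyond | some | tree = 10 words.

10


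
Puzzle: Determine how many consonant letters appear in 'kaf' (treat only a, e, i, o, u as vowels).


Consonants in 'kaf': k, f = 2 consonants.

2


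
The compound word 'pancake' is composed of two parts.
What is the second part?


Split 'pancake' into 'pan' + 'cake'. The second part is 'cake'.

cake


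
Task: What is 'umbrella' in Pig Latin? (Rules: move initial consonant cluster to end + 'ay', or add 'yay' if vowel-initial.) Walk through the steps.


'umbrella' starts with a vowel, so add 'yay': 'umbrellayay'.

umbrellayay


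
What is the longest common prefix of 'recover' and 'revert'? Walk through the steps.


Compare from the start: 2 characters match: 're'. Mismatch at position 3: 'c' vs 'v'.

re


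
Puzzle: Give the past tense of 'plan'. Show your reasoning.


Apply rule: Double final consonant and add -ed. 'plan' becomes 'planned'.

planned


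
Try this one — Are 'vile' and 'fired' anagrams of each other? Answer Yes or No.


Sorted letters of 'vile': 'eilv'
Sorted letters of 'fired': 'defir'
They do not match.

No


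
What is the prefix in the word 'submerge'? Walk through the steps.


The word 'submerge' = 'sub' (prefix) + 'merge' (root). The prefix is 'sub'.

sub


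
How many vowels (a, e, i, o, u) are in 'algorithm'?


Vowels in 'algorithm': a, o, i = 3 vowels.

3


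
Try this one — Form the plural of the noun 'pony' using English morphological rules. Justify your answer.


Apply rule: Change -y to -ies (consonant + y). 'pony' becomes 'ponies'.

ponies


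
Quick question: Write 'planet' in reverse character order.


Reverse 'planet' character by character: 'tenalp'.

tenalp


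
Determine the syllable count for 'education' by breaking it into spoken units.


Break 'education' into syllables: ed-u-ca-tion -> ed | u | ca | tion = 4 syllables

4 syllables


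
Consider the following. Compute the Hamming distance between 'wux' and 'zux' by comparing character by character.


Alignment:
Position 1: 'w' vs 'z' = DIFFER
Position 2: 'u' vs 'u' = match
Position 3: 'x' vs 'x' = match
Total differences: 1

1


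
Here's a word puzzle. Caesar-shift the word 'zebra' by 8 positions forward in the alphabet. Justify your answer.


Shift each letter by 8: z -> h, e -> m, b -> j, r -> z, a -> i. Result: 'hmjzi'.

hmjzi


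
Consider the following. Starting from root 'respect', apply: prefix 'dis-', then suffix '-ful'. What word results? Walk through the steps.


Step 1: Add prefix 'dis-' to 'respect' = 'disrespect'
Step 2: Add suffix '-ful' to 'disrespect' = 'disrespectful'

disrespectful


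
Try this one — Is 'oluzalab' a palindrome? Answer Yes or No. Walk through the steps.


Forward: 'oluzalab'
Reversed: 'balazulo'
They differ.

No


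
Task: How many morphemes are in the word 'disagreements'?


Decomposition: dis- (prefix) + agree (root) + -ment (suffix) + -s (plural) = 4 morpheme(s)

4 morphemes


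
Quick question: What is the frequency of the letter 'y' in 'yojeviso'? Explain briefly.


Letter 'y' in 'yojeviso': found at position(s) 1 = 1 occurrence(s).

1


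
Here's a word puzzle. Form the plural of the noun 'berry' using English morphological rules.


Apply rule: Change -y to -ies (consonant + y). 'berry' becomes 'berries'.

berries


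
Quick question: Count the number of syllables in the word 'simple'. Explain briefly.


Break 'simple' into syllables: sim-ple -> sim | ple = 2 syllables

2 syllables


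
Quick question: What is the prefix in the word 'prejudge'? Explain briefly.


The word 'prejudge' = 'pre' (prefix) + 'judge' (root). The prefix is 'pre'.

pre


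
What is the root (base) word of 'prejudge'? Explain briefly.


Remove prefix 'pre' from 'prejudge' to get root 'judge'.

judge


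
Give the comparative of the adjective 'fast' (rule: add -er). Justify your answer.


Apply comparative formation (add -er): 'fast' -> 'faster'.

faster


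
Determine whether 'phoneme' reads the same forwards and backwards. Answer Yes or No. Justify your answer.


Forward: 'phoneme'
Reversed: 'emenohp'
They differ.

No


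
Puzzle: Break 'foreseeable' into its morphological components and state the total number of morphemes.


Step 1: Identify prefix: 'fore' (meaning: before/front)
Step 2: Identify root: 'see'
Step 3: Identify suffix(es): 'able'
Decomposition: fore- (prefix: before/front) + see (root) + -able (suffix: capable of)
Total morphemes: 3

3 morphemes (fore- (prefix: before/front) + see (root) + -able (suffix: capable of))


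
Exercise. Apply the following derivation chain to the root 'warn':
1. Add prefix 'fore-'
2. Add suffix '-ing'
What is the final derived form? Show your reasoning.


Step 1: Add prefix 'fore-' to 'warn' = 'forewarn'
Step 2: Add suffix '-ing' to 'forewarn' = 'forewarning'

forewarning


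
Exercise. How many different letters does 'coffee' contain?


Unique letters in 'coffee': {c, e, f, o} = 4 distinct letters.

4


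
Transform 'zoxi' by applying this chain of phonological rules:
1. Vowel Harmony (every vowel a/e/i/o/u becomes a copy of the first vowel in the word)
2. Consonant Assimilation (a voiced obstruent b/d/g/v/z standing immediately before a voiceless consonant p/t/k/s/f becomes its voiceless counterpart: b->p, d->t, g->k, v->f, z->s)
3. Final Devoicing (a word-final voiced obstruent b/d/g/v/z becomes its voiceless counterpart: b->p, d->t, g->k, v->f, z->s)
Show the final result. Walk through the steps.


Starting form: 'zoxi'
Rule 1: Vowel Harmony: all vowels become 'o' (matching first vowel). 'zoxi' -> 'zoxo'
Rule 2: Consonant Assimilation: no voiced obstruent (b/d/g/v/z) stands immediately before a voiceless consonant (p/t/k/s/f). No change.
Rule 3: Final Devoicing: the word ends in the vowel 'o', not a consonant. No change.
Final form: 'zoxo'

zoxo


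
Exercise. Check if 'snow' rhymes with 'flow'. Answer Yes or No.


Rime (stressed vowel + following sounds) of 'snow': -ow = /oʊ/
Rime of 'flow': -ow = /oʊ/
/oʊ/ and /oʊ/ are the same ending sound, so the words rhyme.

Yes


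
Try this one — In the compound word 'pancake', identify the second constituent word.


Split 'pancake' into 'pan' + 'cake'. The second part is 'cake'.

cake


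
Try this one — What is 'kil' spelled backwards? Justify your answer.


Reverse 'kil' character by character: 'lik'.

lik


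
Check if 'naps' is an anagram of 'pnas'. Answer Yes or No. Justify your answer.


Sorted letters of 'naps': 'anps'
Sorted letters of 'pnas': 'anps'
They match.

Yes


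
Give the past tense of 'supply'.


Apply rule: Change -y to -ied. 'supply' becomes 'supplied'.

supplied


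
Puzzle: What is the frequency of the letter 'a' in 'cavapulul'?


Letter 'a' in 'cavapulul': found at position(s) 2, 4 = 2 occurrence(s).

2


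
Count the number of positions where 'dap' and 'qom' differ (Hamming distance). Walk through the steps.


Alignment:
Position 1: 'd' vs 'q' = DIFFER
Position 2: 'a' vs 'o' = DIFFER
Position 3: 'p' vs 'm' = DIFFER
Total differences: 3

3


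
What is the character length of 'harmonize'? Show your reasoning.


Spell out 'harmonize' and number each letter: h(1), a(2), r(3), m(4), o(5), n(6), i(7), z(8), e(9). Total: 9 letters.

9


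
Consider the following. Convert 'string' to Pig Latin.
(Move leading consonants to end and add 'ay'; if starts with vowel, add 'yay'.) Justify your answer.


'string': move consonant cluster 'str' to end and add 'ay': 'ingstray'.

ingstray


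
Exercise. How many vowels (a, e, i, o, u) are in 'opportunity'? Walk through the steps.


Vowels in 'opportunity': o, o, u, i = 4 vowels.

4


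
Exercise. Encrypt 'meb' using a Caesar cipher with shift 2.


Shift each letter by 2: m -> o, e -> g, b -> d. Result: 'ogd'.

ogd


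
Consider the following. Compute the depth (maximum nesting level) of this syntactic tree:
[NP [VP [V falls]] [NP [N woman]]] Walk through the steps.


Count bracket nesting levels:
'[' at pos 0: depth = 1
'[' at pos 4: depth = 2
'[' at pos 8: depth = 3
'[' at pos 19: depth = 2
'[' at pos 23: depth = 3
Maximum depth reached: 3

3


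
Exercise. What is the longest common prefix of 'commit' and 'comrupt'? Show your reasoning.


Compare from the start: 3 characters match: 'com'. Mismatch at position 4: 'm' vs 'r'.

com


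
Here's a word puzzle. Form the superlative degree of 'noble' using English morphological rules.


Apply superlative formation (ends in e: add -st): 'noble' -> 'noblest'.

noblest


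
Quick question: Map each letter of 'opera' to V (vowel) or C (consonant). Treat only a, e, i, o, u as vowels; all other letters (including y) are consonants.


Letter mapping: o = V, p = C, e = V, r = C, a = V.

VCVCV


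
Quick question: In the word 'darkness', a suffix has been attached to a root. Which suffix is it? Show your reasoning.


The word 'darkness' = 'dark' (root) + '-ness' (suffix). The suffix is '-ness'.

ness


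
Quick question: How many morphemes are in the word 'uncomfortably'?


Decomposition: un- (prefix) + comfort (root) + -able (suffix) + -ly (suffix) = 4 morpheme(s)

4 morphemes


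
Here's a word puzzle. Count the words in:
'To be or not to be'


Split into words: To | be | or | not | to | be = 6 words.

6


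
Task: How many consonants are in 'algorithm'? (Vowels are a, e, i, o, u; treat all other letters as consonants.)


Consonants in 'algorithm': l, g, r, t, h, m = 6 consonants.

6


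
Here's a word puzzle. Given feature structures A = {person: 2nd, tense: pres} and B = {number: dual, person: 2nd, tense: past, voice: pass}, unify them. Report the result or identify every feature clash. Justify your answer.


Compare features:
number: A=_ vs B=dual -> unified: dual
person: A=2nd vs B=2nd -> unified: 2nd
tense: A=pres vs B=past -> CLASH
voice: A=_ vs B=pass -> unified: pass
Clash detected on feature 'tense' (pres vs past); unification fails.

CLASH on 'tense' (pres vs past)


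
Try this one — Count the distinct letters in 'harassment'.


Unique letters in 'harassment': {a, e, h, m, n, r, s, t} = 8 distinct letters.

8


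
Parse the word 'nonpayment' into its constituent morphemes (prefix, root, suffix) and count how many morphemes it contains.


Step 1: Identify prefix: 'non' (meaning: not)
Step 2: Identify root: 'pay'
Step 3: Identify suffix(es): 'ment'
Decomposition: non- (prefix: not) + pay (root) + -ment (suffix: action/result)
Total morphemes: 3

3 morphemes (non- (prefix: not) + pay (root) + -ment (suffix: action/result))


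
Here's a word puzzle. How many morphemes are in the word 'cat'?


Decomposition: cat (free morpheme) = 1 morpheme(s)

1 morphemes


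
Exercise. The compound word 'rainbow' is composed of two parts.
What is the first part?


Split 'rainbow' into 'rain' + 'bow'. The first part is 'rain'.

rain


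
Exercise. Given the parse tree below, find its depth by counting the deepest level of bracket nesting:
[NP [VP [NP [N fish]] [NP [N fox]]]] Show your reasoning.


Count bracket nesting levels:
'[' at pos 0: depth = 1
'[' at pos 4: depth = 2
'[' at pos 8: depth = 3
'[' at pos 12: depth = 4
'[' at pos 22: depth = 3
'[' at pos 26: depth = 4
Maximum depth reached: 4

4


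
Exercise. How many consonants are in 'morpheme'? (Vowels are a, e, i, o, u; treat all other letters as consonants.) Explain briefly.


Consonants in 'morpheme': m, r, p, h, m = 5 consonants.

5


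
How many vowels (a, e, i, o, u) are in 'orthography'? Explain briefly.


Vowels in 'orthography': o, o, a = 3 vowels.

3


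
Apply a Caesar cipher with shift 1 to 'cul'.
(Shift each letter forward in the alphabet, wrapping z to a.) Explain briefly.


Shift each letter by 1: c -> d, u -> v, l -> m. Result: 'dvm'.

dvm


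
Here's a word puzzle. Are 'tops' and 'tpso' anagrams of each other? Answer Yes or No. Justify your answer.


Sorted letters of 'tops': 'opst'
Sorted letters of 'tpso': 'opst'
They match.

Yes


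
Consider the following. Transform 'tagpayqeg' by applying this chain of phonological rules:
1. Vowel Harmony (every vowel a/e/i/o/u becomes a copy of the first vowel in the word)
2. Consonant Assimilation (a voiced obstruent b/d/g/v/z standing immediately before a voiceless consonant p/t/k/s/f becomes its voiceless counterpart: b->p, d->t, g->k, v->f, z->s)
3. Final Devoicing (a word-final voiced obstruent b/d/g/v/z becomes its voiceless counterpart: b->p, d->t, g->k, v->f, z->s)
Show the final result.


Starting form: 'tagpayqeg'
Rule 1: Vowel Harmony: all vowels become 'a' (matching first vowel). 'tagpayqeg' -> 'tagpayqag'
Rule 2: Consonant Assimilation: voiced obstruent before voiceless consonant becomes voiceless ('gp' -> 'kp'). 'tagpayqag' -> 'takpayqag'
Rule 3: Final Devoicing: word-final voiced obstruent 'g' becomes voiceless 'k'. 'takpayqag' -> 'takpayqak'
Final form: 'takpayqak'

takpayqak


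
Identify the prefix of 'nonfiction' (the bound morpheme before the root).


The word 'nonfiction' = 'non' (prefix) + 'fiction' (root). The prefix is 'non'.

non


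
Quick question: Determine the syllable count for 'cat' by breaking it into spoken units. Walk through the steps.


Break 'cat' into syllables: cat -> cat = 1 syllable

1 syllable


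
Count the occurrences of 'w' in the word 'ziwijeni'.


Letter 'w' in 'ziwijeni': found at position(s) 3 = 1 occurrence(s).

1


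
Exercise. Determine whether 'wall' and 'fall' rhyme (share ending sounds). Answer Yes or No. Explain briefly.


Rime (stressed vowel + following sounds) of 'wall': -all = /ɔːl/
Rime of 'fall': -all = /ɔːl/
/ɔːl/ and /ɔːl/ are the same ending sound, so the words rhyme.

Yes


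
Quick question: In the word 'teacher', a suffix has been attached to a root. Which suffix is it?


The word 'teacher' = 'teach' (root) + '-er' (suffix). The suffix is '-er'.

er


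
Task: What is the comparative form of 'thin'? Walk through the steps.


Apply comparative formation (double final consonant, add -er): 'thin' -> 'thinner'.

thinner


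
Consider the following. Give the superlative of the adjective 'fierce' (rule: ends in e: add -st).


Apply superlative formation (ends in e: add -st): 'fierce' -> 'fiercest'.

fiercest


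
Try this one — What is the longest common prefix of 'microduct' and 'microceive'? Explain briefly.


Compare from the start: 5 characters match: 'micro'. Mismatch at position 6: 'd' vs 'c'.

micro


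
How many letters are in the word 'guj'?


Spell out 'guj' and number each letter: g(1), u(2), j(3). Total: 3 letters.

3


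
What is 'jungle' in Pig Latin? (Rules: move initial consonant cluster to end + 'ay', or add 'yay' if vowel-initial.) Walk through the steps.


'jungle': move consonant cluster 'j' to end and add 'ay': 'unglejay'.

unglejay


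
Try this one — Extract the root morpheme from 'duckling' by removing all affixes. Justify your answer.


Remove suffix '-ling' from 'duckling' to get root 'duck'.

duck


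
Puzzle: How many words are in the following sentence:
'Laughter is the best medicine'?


Split into words: Laughter | is | the | best | medicine = 5 words.

5


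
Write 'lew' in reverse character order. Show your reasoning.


Reverse 'lew' character by character: 'wel'.

wel


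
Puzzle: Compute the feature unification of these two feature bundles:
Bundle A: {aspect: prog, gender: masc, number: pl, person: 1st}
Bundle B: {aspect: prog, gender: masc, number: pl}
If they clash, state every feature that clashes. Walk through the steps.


Compare features:
aspect: A=prog vs B=prog -> unified: prog
gender: A=masc vs B=masc -> unified: masc
number: A=pl vs B=pl -> unified: pl
person: A=1st vs B=_ -> unified: 1st
No clashes found.

Unified: {aspect: prog, gender: masc, number: pl, person: 1st}


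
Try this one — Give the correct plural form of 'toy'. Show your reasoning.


Apply rule: Add -s. 'toy' becomes 'toys'.

toys


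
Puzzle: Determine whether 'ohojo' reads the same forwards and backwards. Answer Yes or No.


Forward: 'ohojo'
Reversed: 'ojoho'
They differ.

No


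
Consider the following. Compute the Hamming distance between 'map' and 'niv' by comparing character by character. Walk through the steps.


Alignment:
Position 1: 'm' vs 'n' = DIFFER
Position 2: 'a' vs 'i' = DIFFER
Position 3: 'p' vs 'v' = DIFFER
Total differences: 3

3


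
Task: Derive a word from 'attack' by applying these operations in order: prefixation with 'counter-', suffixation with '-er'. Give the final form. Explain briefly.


Step 1: Add prefix 'counter-' to 'attack' = 'counterattack'
Step 2: Add suffix '-er' to 'counterattack' = 'counterattacker'

counterattacker


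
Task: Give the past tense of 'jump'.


Apply rule: Add -ed. 'jump' becomes 'jumped'.

jumped


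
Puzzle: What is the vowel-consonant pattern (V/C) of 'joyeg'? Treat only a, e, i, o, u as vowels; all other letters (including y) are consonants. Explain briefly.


Letter mapping: j = C, o = V, y = C, e = V, g = C.

CVCVC


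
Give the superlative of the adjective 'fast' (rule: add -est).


Apply superlative formation (add -est): 'fast' -> 'fastest'.

fastest


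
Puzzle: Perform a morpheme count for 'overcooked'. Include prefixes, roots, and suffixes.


Decomposition: over- (prefix) + cook (root) + -ed (suffix) = 3 morpheme(s)

3 morphemes


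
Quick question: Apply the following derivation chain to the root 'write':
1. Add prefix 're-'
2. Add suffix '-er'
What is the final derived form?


Step 1: Add prefix 're-' to 'write' = 'rewrite'
Step 2: Add suffix '-er' to 'rewrite' = 'rewriter'

rewriter


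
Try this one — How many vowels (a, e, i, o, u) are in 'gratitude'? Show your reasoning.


Vowels in 'gratitude': a, i, u, e = 4 vowels.

4


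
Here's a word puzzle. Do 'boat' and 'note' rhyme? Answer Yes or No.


Rime (stressed vowel + following sounds) of 'boat': -oat = /oʊt/
Rime of 'note': -ote = /oʊt/
/oʊt/ and /oʊt/ are the same ending sound, so the words rhyme.

Yes


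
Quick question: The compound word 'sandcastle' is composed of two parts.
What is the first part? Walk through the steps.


Split 'sandcastle' into 'sand' + 'castle'. The first part is 'sand'.

sand


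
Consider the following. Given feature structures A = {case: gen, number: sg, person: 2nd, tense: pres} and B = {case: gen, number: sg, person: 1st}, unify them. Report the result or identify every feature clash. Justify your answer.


Compare features:
case: A=gen vs B=gen -> unified: gen
number: A=sg vs B=sg -> unified: sg
person: A=2nd vs B=1st -> CLASH
tense: A=pres vs B=_ -> unified: pres
Clash detected on feature 'person' (2nd vs 1st); unification fails.

CLASH on 'person' (2nd vs 1st)


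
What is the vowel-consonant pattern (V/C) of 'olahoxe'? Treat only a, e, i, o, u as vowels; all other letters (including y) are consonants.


Letter mapping: o = V, l = C, a = V, h = C, o = V, x = C, e = V.

VCVCVCV


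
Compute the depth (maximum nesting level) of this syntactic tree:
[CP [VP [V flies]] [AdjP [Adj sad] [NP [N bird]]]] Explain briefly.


Count bracket nesting levels:
'[' at pos 0: depth = 1
'[' at pos 4: depth = 2
'[' at pos 8: depth = 3
'[' at pos 19: depth = 2
'[' at pos 25: depth = 3
'[' at pos 35: depth = 3
'[' at pos 39: depth = 4
Maximum depth reached: 4

4


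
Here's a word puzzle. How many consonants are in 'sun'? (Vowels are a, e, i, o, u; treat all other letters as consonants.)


Consonants in 'sun': s, n = 2 consonants.

2


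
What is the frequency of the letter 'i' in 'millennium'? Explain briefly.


Letter 'i' in 'millennium': found at position(s) 2, 8 = 2 occurrence(s).

2


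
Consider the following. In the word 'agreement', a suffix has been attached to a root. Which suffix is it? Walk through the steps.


The word 'agreement' = 'agree' (root) + '-ment' (suffix). The suffix is '-ment'.

ment


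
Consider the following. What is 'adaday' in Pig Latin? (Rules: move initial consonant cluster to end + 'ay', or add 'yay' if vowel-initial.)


'adaday' starts with a vowel, so add 'yay': 'adadayyay'.

adadayyay


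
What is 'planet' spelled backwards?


Reverse 'planet' character by character: 'tenalp'.

tenalp


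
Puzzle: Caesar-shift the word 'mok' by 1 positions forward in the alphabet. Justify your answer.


Shift each letter by 1: m -> n, o -> p, k -> l. Result: 'npl'.

npl


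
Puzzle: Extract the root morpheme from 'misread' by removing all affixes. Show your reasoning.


Remove prefix 'mis' from 'misread' to get root 'read'.

read


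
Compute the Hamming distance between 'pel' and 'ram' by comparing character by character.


Alignment:
Position 1: 'p' vs 'r' = DIFFER
Position 2: 'e' vs 'a' = DIFFER
Position 3: 'l' vs 'm' = DIFFER
Total differences: 3

3


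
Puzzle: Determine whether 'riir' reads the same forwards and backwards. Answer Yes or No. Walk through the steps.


Forward: 'riir'
Reversed: 'riir'
They are identical.

Yes


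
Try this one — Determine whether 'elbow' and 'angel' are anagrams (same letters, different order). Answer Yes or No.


Sorted letters of 'elbow': 'below'
Sorted letters of 'angel': 'aegln'
They do not match.

No


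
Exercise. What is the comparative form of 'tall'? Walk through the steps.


Apply comparative formation (add -er): 'tall' -> 'taller'.

taller


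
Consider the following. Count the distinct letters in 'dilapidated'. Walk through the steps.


Unique letters in 'dilapidated': {a, d, e, i, l, p, t} = 7 distinct letters.

7


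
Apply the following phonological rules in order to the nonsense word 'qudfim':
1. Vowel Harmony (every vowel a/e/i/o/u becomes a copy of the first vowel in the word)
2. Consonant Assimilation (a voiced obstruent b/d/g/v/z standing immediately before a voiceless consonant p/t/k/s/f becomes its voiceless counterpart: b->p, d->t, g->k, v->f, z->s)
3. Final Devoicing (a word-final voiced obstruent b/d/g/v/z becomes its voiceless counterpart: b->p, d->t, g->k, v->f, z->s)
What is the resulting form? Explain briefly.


Starting form: 'qudfim'
Rule 1: Vowel Harmony: all vowels become 'u' (matching first vowel). 'qudfim' -> 'qudfum'
Rule 2: Consonant Assimilation: voiced obstruent before voiceless consonant becomes voiceless ('df' -> 'tf'). 'qudfum' -> 'qutfum'
Rule 3: Final Devoicing: final consonant 'm' is not one of the voiced obstruents b/d/g/v/z. No change.
Final form: 'qutfum'

qutfum


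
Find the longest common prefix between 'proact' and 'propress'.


Compare from the start: 3 characters match: 'pro'. Mismatch at position 4: 'a' vs 'p'.

pro


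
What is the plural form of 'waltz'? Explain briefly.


Apply rule: Add -es (sibilant/fricative ending). 'waltz' becomes 'waltzes'.

waltzes


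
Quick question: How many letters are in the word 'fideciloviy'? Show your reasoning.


Spell out 'fideciloviy' and number each letter: f(1), i(2), d(3), e(4), c(5), i(6), l(7), o(8), v(9), i(10), y(11). Total: 11 letters.

11


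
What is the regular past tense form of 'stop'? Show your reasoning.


Apply rule: Double final consonant and add -ed. 'stop' becomes 'stopped'.

stopped


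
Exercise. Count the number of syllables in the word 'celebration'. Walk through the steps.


Break 'celebration' into syllables: cel-e-bra-tion -> cel | e | bra | tion = 4 syllables

4 syllables


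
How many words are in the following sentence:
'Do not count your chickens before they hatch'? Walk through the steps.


Split into words: Do | not | count | your | chickens | before | they | hatch = 8 words.

8


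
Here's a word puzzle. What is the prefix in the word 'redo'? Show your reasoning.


The word 'redo' = 're' (prefix) + 'do' (root). The prefix is 're'.

re


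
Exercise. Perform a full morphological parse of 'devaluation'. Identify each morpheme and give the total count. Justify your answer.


Step 1: Identify prefix: 'de' (meaning: reverse/remove)
Step 2: Identify root: 'value'
Step 3: Identify suffix(es): 'ation'
Decomposition: de- (prefix: reverse/remove) + value (root) + -ation (suffix: act of)
Total morphemes: 3

3 morphemes (de- (prefix: reverse/remove) + value (root) + -ation (suffix: act of))


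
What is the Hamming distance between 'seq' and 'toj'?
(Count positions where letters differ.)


Alignment:
Position 1: 's' vs 't' = DIFFER
Position 2: 'e' vs 'o' = DIFFER
Position 3: 'q' vs 'j' = DIFFER
Total differences: 3

3


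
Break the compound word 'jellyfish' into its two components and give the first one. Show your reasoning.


Split 'jellyfish' into 'jelly' + 'fish'. The first part is 'jelly'.

jelly


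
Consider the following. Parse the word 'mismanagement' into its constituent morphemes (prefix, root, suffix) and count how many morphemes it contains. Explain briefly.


Step 1: Identify prefix: 'mis' (meaning: wrongly)
Step 2: Identify root: 'manage'
Step 3: Identify suffix(es): 'ment'
Decomposition: mis- (prefix: wrongly) + manage (root) + -ment (suffix: action/result)
Total morphemes: 3

3 morphemes (mis- (prefix: wrongly) + manage (root) + -ment (suffix: action/result))


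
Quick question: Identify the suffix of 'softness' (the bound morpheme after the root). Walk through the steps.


The word 'softness' = 'soft' (root) + '-ness' (suffix). The suffix is '-ness'.

ness


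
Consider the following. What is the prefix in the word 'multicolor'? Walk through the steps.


The word 'multicolor' = 'multi' (prefix) + 'color' (root). The prefix is 'multi'.

multi


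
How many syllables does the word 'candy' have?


Break 'candy' into syllables: can-dy -> can | dy = 2 syllables

2 syllables


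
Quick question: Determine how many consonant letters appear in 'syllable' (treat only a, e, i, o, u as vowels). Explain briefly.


Consonants in 'syllable': s, y, l, l, b, l = 6 consonants.

6


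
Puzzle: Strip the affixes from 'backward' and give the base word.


Remove suffix '-ward' from 'backward' to get root 'back'.

back


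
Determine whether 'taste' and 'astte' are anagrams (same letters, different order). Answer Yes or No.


Sorted letters of 'taste': 'aestt'
Sorted letters of 'astte': 'aestt'
They match.

Yes


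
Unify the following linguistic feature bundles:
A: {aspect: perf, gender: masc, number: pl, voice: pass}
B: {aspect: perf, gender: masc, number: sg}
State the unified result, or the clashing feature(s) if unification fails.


Compare features:
aspect: A=perf vs B=perf -> unified: perf
gender: A=masc vs B=masc -> unified: masc
number: A=pl vs B=sg -> CLASH
voice: A=pass vs B=_ -> unified: pass
Clash detected on feature 'number' (pl vs sg); unification fails.

CLASH on 'number' (pl vs sg)


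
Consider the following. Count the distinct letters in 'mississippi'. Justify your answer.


Unique letters in 'mississippi': {i, m, p, s} = 4 distinct letters.

4


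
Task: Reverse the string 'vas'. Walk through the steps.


Reverse 'vas' character by character: 'sav'.

sav


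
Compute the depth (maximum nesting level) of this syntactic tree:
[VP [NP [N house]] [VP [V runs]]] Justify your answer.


Count bracket nesting levels:
'[' at pos 0: depth = 1
'[' at pos 4: depth = 2
'[' at pos 8: depth = 3
'[' at pos 19: depth = 2
'[' at pos 23: depth = 3
Maximum depth reached: 3

3


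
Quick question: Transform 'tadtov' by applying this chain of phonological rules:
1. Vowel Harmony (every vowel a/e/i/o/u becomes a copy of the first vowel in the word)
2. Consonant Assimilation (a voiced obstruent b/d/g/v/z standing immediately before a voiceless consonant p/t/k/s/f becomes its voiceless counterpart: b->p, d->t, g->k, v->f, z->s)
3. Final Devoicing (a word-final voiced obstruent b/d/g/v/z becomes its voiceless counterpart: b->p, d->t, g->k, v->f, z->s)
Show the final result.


Starting form: 'tadtov'
Rule 1: Vowel Harmony: all vowels become 'a' (matching first vowel). 'tadtov' -> 'tadtav'
Rule 2: Consonant Assimilation: voiced obstruent before voiceless consonant becomes voiceless ('dt' -> 'tt'). 'tadtav' -> 'tattav'
Rule 3: Final Devoicing: word-final voiced obstruent 'v' becomes voiceless 'f'. 'tattav' -> 'tattaf'
Final form: 'tattaf'

tattaf


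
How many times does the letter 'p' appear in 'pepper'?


Letter 'p' in 'pepper': found at position(s) 1, 3, 4 = 3 occurrence(s).

3


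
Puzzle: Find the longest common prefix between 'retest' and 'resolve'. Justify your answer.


Compare from the start: 2 characters match: 're'. Mismatch at position 3: 't' vs 's'.

re


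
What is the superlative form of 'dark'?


Apply superlative formation (add -est): 'dark' -> 'darkest'.

darkest


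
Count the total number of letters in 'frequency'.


Spell out 'frequency' and number each letter: f(1), r(2), e(3), q(4), u(5), e(6), n(7), c(8), y(9). Total: 9 letters.

9


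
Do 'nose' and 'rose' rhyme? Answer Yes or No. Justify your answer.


Rime (stressed vowel + following sounds) of 'nose': -ose = /oʊz/
Rime of 'rose': -ose = /oʊz/
/oʊz/ and /oʊz/ are the same ending sound, so the words rhyme.

Yes


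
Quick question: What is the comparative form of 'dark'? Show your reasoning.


Apply comparative formation (add -er): 'dark' -> 'darker'.

darker


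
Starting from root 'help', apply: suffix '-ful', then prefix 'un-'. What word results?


Step 1: Add suffix '-ful' to 'help' = 'helpful'
Step 2: Add prefix 'un-' to 'helpful' = 'unhelpful'

unhelpful


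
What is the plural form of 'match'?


Apply rule: Add -es (sibilant/fricative ending). 'match' becomes 'matches'.

matches


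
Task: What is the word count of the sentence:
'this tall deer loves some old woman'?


Split into words: this | tall | deer | loves | some | old | woman = 7 words.

7


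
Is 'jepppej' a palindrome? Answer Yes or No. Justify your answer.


Forward: 'jepppej'
Reversed: 'jepppej'
They are identical.

Yes


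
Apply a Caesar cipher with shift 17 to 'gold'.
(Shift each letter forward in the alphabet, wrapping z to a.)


Shift each letter by 17: g -> x, o -> f, l -> c, d -> u. Result: 'xfcu'.

xfcu


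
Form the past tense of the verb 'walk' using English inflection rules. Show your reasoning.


Apply rule: Add -ed. 'walk' becomes 'walked'.

walked


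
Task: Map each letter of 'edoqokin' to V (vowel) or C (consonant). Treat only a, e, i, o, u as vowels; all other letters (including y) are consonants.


Letter mapping: e = V, d = C, o = V, q = C, o = V, k = C, i = V, n = C.

VCVCVCVC


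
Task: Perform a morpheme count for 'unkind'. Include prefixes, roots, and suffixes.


Decomposition: un- (prefix) + kind (root) = 2 morpheme(s)

2 morphemes


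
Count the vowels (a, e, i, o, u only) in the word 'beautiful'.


Vowels in 'beautiful': e, a, u, i, u = 5 vowels.

5


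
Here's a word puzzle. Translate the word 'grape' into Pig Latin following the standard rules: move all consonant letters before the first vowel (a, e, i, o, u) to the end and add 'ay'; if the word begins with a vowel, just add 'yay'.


'grape': move consonant cluster 'gr' to end and add 'ay': 'apegray'.

apegray


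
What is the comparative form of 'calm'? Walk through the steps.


Apply comparative formation (add -er): 'calm' -> 'calmer'.

calmer


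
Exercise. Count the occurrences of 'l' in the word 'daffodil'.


Letter 'l' in 'daffodil': found at position(s) 8 = 1 occurrence(s).

1


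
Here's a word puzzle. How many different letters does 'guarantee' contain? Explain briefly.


Unique letters in 'guarantee': {a, e, g, n, r, t, u} = 7 distinct letters.

7


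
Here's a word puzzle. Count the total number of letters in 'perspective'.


Spell out 'perspective' and number each letter: p(1), e(2), r(3), s(4), p(5), e(6), c(7), t(8), i(9), v(10), e(11). Total: 11 letters.

11


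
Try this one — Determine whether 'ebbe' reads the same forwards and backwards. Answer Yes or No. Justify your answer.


Forward: 'ebbe'
Reversed: 'ebbe'
They are identical.

Yes


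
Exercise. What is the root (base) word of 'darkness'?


Remove suffix '-ness' from 'darkness' to get root 'dark'.

dark


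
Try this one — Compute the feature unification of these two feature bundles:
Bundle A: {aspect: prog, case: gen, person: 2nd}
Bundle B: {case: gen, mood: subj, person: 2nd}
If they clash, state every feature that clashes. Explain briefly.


Compare features:
aspect: A=prog vs B=_ -> unified: prog
case: A=gen vs B=gen -> unified: gen
mood: A=_ vs B=subj -> unified: subj
person: A=2nd vs B=2nd -> unified: 2nd
No clashes found.

Unified: {aspect: prog, case: gen, mood: subj, person: 2nd}


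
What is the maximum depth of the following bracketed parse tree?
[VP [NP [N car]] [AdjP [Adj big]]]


Count bracket nesting levels:
'[' at pos 0: depth = 1
'[' at pos 4: depth = 2
'[' at pos 8: depth = 3
'[' at pos 17: depth = 2
'[' at pos 23: depth = 3
Maximum depth reached: 3

3


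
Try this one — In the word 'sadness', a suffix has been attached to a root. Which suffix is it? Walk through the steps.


The word 'sadness' = 'sad' (root) + '-ness' (suffix). The suffix is '-ness'.

ness


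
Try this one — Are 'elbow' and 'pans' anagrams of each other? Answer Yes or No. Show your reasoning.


Sorted letters of 'elbow': 'below'
Sorted letters of 'pans': 'anps'
They do not match.

No


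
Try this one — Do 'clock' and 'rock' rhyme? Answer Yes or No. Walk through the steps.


Rime (stressed vowel + following sounds) of 'clock': -ock = /ɒk/
Rime of 'rock': -ock = /ɒk/
/ɒk/ and /ɒk/ are the same ending sound, so the words rhyme.

Yes


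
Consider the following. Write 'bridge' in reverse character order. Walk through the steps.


Reverse 'bridge' character by character: 'egdirb'.

egdirb
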